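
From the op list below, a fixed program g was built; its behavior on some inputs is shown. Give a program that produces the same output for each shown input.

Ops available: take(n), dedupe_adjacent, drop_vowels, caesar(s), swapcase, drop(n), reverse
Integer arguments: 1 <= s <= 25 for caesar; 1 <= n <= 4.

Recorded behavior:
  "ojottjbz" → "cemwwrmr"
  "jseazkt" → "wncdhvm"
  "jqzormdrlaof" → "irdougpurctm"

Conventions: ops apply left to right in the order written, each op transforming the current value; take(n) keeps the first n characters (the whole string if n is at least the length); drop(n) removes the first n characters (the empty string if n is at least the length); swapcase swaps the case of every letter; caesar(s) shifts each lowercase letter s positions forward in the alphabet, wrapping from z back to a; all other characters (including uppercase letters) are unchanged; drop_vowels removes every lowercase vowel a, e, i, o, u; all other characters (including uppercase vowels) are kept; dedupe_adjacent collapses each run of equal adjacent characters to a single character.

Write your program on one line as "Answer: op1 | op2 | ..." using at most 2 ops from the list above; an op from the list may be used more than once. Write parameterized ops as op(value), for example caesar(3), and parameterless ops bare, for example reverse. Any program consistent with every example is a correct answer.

caesar(3) | reverse

Check, running the answer program on each example:
  "ojottjbz" -> "rmrwwmec" -> "cemwwrmr"
  "jseazkt" -> "mvhdcnw" -> "wncdhvm"
  "jqzormdrlaof" -> "mtcrupguodri" -> "irdougpurctm"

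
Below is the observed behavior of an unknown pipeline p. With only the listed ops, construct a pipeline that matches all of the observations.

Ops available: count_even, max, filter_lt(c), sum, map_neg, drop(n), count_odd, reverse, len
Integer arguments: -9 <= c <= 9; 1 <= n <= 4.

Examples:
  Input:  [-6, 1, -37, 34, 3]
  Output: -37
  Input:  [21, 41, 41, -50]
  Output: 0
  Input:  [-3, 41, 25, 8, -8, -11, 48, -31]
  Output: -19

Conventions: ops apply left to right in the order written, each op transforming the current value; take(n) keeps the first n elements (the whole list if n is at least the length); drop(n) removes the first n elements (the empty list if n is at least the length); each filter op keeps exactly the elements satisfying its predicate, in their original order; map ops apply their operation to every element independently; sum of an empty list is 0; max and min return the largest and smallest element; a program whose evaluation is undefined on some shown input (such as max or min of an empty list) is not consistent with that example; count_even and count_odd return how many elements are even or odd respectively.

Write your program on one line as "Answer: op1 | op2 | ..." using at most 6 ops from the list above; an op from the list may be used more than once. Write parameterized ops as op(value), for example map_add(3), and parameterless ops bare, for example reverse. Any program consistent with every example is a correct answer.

drop(1) | reverse | drop(2) | filter_lt(-3) | sum

Check, running the answer program on each example:
  [-6, 1, -37, 34, 3] -> [1, -37, 34, 3] -> [3, 34, -37, 1] -> [-37, 1] -> [-37] -> -37
  [21, 41, 41, -50] -> [41, 41, -50] -> [-50, 41, 41] -> [41] -> [] -> 0
  [-3, 41, 25, 8, -8, -11, 48, -31] -> [41, 25, 8, -8, -11, 48, -31] -> [-31, 48, -11, -8, 8, 25, 41] -> [-11, -8, 8, 25, 41] -> [-11, -8] -> -19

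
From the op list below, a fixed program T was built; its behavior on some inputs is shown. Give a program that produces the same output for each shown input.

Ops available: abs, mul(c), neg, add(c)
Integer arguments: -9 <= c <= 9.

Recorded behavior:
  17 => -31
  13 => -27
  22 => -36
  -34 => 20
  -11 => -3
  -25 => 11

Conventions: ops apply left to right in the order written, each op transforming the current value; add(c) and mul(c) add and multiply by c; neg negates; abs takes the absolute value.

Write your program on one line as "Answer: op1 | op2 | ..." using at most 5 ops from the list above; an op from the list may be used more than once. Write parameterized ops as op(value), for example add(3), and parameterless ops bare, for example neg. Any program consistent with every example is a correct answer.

add(9) | neg | add(2) | add(-7)

Check, running the answer program on each example:
  17 -> 26 -> -26 -> -24 -> -31
  13 -> 22 -> -22 -> -20 -> -27
  22 -> 31 -> -31 -> -29 -> -36
  -34 -> -25 -> 25 -> 27 -> 20
  -11 -> -2 -> 2 -> 4 -> -3
  -25 -> -16 -> 16 -> 18 -> 11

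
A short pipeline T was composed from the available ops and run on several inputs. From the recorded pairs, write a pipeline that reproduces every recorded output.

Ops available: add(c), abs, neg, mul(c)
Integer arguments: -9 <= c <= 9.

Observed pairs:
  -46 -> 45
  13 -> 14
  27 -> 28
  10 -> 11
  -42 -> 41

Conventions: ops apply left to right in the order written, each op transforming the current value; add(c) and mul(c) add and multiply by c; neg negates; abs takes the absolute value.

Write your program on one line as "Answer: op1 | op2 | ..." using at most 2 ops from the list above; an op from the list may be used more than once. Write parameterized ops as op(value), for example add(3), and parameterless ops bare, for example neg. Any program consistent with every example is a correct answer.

add(1) | abs

Check, running the answer program on each example:
  -46 -> -45 -> 45
  13 -> 14 -> 14
  27 -> 28 -> 28
  10 -> 11 -> 11
  -42 -> -41 -> 41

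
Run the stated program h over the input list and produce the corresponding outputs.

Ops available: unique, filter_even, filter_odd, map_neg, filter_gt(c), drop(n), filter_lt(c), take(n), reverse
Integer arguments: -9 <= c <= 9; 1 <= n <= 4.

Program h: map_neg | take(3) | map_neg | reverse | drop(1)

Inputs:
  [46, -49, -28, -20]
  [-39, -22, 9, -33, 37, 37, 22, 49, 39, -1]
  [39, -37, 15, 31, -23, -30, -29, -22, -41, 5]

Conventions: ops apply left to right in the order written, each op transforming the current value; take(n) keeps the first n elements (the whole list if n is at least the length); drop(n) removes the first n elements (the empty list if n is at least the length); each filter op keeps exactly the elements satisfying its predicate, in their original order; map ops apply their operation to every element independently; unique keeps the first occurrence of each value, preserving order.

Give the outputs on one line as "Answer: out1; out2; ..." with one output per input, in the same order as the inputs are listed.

Execution, op by op:
  [46, -49, -28, -20] -> [-46, 49, 28, 20] -> [-46, 49, 28] -> [46, -49, -28] -> [-28, -49, 46] -> [-49, 46]
  [-39, -22, 9, -33, 37, 37, 22, 49, 39, -1] -> [39, 22, -9, 33, -37, -37, -22, -49, -39, 1] -> [39, 22, -9] -> [-39, -22, 9] -> [9, -22, -39] -> [-22, -39]
  [39, -37, 15, 31, -23, -30, -29, -22, -41, 5] -> [-39, 37, -15, -31, 23, 30, 29, 22, 41, -5] -> [-39, 37, -15] -> [39, -37, 15] -> [15, -37, 39] -> [-37, 39]

[-49, 46]; [-22, -39]; [-37, 39]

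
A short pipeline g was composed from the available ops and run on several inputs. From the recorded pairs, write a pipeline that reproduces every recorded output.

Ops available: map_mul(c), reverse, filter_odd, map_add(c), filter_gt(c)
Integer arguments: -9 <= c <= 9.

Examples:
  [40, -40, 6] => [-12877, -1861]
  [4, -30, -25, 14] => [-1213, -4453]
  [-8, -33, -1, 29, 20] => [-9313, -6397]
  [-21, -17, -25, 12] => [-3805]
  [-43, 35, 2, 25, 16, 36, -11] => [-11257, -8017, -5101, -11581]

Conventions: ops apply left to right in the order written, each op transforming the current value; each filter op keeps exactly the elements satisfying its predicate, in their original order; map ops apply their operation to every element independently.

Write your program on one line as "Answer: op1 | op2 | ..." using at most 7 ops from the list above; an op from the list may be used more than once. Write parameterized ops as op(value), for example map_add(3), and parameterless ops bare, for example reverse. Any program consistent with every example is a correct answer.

filter_gt(2) | map_mul(-4) | map_add(1) | map_mul(9) | map_mul(9) | map_add(2)

Check, running the answer program on each example:
  [40, -40, 6] -> [40, 6] -> [-160, -24] -> [-159, -23] -> [-1431, -207] -> [-12879, -1863] -> [-12877, -1861]
  [4, -30, -25, 14] -> [4, 14] -> [-16, -56] -> [-15, -55] -> [-135, -495] -> [-1215, -4455] -> [-1213, -4453]
  [-8, -33, -1, 29, 20] -> [29, 20] -> [-116, -80] -> [-115, -79] -> [-1035, -711] -> [-9315, -6399] -> [-9313, -6397]
  [-21, -17, -25, 12] -> [12] -> [-48] -> [-47] -> [-423] -> [-3807] -> [-3805]
  [-43, 35, 2, 25, 16, 36, -11] -> [35, 25, 16, 36] -> [-140, -100, -64, -144] -> [-139, -99, -63, -143] -> [-1251, -891, -567, -1287] -> [-11259, -8019, -5103, -11583] -> [-11257, -8017, -5101, -11581]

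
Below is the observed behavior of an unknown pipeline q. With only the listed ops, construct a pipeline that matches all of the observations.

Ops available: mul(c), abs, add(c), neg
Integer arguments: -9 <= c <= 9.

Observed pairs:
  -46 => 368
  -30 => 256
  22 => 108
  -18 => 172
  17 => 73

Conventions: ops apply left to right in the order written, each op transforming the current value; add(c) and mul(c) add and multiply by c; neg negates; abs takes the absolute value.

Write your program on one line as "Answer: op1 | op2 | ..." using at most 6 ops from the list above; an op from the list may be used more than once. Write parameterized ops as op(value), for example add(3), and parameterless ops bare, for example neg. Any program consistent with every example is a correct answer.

add(-7) | mul(-7) | add(-6) | neg | add(-3) | abs

Check, running the answer program on each example:
  -46 -> -53 -> 371 -> 365 -> -365 -> -368 -> 368
  -30 -> -37 -> 259 -> 253 -> -253 -> -256 -> 256
  22 -> 15 -> -105 -> -111 -> 111 -> 108 -> 108
  -18 -> -25 -> 175 -> 169 -> -169 -> -172 -> 172
  17 -> 10 -> -70 -> -76 -> 76 -> 73 -> 73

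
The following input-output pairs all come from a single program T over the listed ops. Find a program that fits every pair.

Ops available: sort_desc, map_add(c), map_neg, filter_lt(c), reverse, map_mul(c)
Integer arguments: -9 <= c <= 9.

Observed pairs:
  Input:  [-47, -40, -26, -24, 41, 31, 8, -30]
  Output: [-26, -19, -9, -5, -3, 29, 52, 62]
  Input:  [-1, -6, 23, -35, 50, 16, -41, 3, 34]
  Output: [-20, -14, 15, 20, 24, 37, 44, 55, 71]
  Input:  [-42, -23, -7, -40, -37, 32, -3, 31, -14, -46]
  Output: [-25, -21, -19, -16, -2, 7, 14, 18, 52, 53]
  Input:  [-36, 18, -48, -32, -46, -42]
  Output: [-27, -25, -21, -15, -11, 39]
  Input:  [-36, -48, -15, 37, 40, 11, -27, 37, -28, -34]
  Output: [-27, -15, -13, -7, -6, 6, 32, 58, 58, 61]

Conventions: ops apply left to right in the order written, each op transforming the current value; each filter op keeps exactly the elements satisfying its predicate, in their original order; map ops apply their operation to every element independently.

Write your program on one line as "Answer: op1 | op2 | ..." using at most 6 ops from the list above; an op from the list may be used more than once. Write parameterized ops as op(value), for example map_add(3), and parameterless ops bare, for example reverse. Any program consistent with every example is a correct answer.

sort_desc | reverse | map_add(6) | map_add(6) | map_add(9)

Check, running the answer program on each example:
  [-47, -40, -26, -24, 41, 31, 8, -30] -> [41, 31, 8, -24, -26, -30, -40, -47] -> [-47, -40, -30, -26, -24, 8, 31, 41] -> [-41, -34, -24, -20, -18, 14, 37, 47] -> [-35, -28, -18, -14, -12, 20, 43, 53] -> [-26, -19, -9, -5, -3, 29, 52, 62]
  [-1, -6, 23, -35, 50, 16, -41, 3, 34] -> [50, 34, 23, 16, 3, -1, -6, -35, -41] -> [-41, -35, -6, -1, 3, 16, 23, 34, 50] -> [-35, -29, 0, 5, 9, 22, 29, 40, 56] -> [-29, -23, 6, 11, 15, 28, 35, 46, 62] -> [-20, -14, 15, 20, 24, 37, 44, 55, 71]
  [-42, -23, -7, -40, -37, 32, -3, 31, -14, -46] -> [32, 31, -3, -7, -14, -23, -37, -40, -42, -46] -> [-46, -42, -40, -37, -23, -14, -7, -3, 31, 32] -> [-40, -36, -34, -31, -17, -8, -1, 3, 37, 38] -> [-34, -30, -28, -25, -11, -2, 5, 9, 43, 44] -> [-25, -21, -19, -16, -2, 7, 14, 18, 52, 53]
  [-36, 18, -48, -32, -46, -42] -> [18, -32, -36, -42, -46, -48] -> [-48, -46, -42, -36, -32, 18] -> [-42, -40, -36, -30, -26, 24] -> [-36, -34, -30, -24, -20, 30] -> [-27, -25, -21, -15, -11, 39]
  [-36, -48, -15, 37, 40, 11, -27, 37, -28, -34] -> [40, 37, 37, 11, -15, -27, -28, -34, -36, -48] -> [-48, -36, -34, -28, -27, -15, 11, 37, 37, 40] -> [-42, -30, -28, -22, -21, -9, 17, 43, 43, 46] -> [-36, -24, -22, -16, -15, -3, 23, 49, 49, 52] -> [-27, -15, -13, -7, -6, 6, 32, 58, 58, 61]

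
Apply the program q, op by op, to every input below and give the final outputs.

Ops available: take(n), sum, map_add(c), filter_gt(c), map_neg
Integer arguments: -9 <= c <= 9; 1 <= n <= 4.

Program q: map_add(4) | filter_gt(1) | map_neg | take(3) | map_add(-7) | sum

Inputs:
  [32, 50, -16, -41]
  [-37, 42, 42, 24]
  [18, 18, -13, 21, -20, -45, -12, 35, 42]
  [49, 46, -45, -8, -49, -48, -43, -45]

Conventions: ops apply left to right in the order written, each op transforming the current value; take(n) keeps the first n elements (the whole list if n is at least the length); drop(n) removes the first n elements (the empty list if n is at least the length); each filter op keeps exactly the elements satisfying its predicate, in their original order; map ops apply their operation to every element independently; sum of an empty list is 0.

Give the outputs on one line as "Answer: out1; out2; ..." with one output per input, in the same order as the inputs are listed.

-104; -141; -90; -117

Execution, op by op:
  [32, 50, -16, -41] -> [36, 54, -12, -37] -> [36, 54] -> [-36, -54] -> [-36, -54] -> [-43, -61] -> -104
  [-37, 42, 42, 24] -> [-33, 46, 46, 28] -> [46, 46, 28] -> [-46, -46, -28] -> [-46, -46, -28] -> [-53, -53, -35] -> -141
  [18, 18, -13, 21, -20, -45, -12, 35, 42] -> [22, 22, -9, 25, -16, -41, -8, 39, 46] -> [22, 22, 25, 39, 46] -> [-22, -22, -25, -39, -46] -> [-22, -22, -25] -> [-29, -29, -32] -> -90
  [49, 46, -45, -8, -49, -48, -43, -45] -> [53, 50, -41, -4, -45, -44, -39, -41] -> [53, 50] -> [-53, -50] -> [-53, -50] -> [-60, -57] -> -117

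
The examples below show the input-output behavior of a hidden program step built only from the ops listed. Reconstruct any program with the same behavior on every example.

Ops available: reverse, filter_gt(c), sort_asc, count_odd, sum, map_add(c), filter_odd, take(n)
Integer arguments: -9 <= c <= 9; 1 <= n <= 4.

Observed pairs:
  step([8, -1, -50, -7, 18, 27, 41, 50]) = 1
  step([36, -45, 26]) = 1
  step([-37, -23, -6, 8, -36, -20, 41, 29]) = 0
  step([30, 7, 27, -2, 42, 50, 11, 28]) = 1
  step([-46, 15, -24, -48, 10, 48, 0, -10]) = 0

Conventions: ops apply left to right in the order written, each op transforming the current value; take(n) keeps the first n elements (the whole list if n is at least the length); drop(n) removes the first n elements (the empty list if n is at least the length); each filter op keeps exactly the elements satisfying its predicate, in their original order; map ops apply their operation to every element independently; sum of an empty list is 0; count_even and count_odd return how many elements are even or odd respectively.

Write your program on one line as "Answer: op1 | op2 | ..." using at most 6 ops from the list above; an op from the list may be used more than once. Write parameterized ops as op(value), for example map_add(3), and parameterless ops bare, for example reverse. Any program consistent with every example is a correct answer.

map_add(9) | take(2) | sort_asc | filter_gt(-2) | count_odd

Check, running the answer program on each example:
  [8, -1, -50, -7, 18, 27, 41, 50] -> [17, 8, -41, 2, 27, 36, 50, 59] -> [17, 8] -> [8, 17] -> [8, 17] -> 1
  [36, -45, 26] -> [45, -36, 35] -> [45, -36] -> [-36, 45] -> [45] -> 1
  [-37, -23, -6, 8, -36, -20, 41, 29] -> [-28, -14, 3, 17, -27, -11, 50, 38] -> [-28, -14] -> [-28, -14] -> [] -> 0
  [30, 7, 27, -2, 42, 50, 11, 28] -> [39, 16, 36, 7, 51, 59, 20, 37] -> [39, 16] -> [16, 39] -> [16, 39] -> 1
  [-46, 15, -24, -48, 10, 48, 0, -10] -> [-37, 24, -15, -39, 19, 57, 9, -1] -> [-37, 24] -> [-37, 24] -> [24] -> 0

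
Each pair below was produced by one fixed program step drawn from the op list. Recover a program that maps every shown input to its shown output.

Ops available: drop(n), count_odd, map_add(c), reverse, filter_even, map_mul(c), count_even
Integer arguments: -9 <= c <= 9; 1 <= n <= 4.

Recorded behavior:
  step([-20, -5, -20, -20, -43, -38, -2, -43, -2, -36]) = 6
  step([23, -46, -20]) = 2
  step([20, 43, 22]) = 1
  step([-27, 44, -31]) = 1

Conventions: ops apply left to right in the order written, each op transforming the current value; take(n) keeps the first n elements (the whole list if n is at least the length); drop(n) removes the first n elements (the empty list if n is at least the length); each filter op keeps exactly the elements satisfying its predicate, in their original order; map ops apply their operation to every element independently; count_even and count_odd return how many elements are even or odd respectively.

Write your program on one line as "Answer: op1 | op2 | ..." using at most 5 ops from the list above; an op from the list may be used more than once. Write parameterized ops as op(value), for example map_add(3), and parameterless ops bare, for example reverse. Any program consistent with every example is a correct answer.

map_mul(-3) | map_add(5) | drop(1) | count_odd

Check, running the answer program on each example:
  [-20, -5, -20, -20, -43, -38, -2, -43, -2, -36] -> [60, 15, 60, 60, 129, 114, 6, 129, 6, 108] -> [65, 20, 65, 65, 134, 119, 11, 134, 11, 113] -> [20, 65, 65, 134, 119, 11, 134, 11, 113] -> 6
  [23, -46, -20] -> [-69, 138, 60] -> [-64, 143, 65] -> [143, 65] -> 2
  [20, 43, 22] -> [-60, -129, -66] -> [-55, -124, -61] -> [-124, -61] -> 1
  [-27, 44, -31] -> [81, -132, 93] -> [86, -127, 98] -> [-127, 98] -> 1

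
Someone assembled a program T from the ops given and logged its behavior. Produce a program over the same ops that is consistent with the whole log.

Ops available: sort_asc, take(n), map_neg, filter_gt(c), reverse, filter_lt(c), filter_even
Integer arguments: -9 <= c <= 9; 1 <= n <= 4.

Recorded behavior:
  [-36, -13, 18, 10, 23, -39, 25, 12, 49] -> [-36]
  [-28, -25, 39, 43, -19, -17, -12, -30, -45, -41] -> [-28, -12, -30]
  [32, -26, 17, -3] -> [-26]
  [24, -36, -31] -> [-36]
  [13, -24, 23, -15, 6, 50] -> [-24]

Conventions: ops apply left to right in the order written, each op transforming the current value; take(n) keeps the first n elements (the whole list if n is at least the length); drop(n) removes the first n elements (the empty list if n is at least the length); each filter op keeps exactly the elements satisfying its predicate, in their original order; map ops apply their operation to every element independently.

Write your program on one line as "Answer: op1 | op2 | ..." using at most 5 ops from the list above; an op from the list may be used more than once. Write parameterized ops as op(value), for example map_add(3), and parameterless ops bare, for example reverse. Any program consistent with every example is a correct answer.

filter_even | reverse | filter_lt(-1) | reverse

Check, running the answer program on each example:
  [-36, -13, 18, 10, 23, -39, 25, 12, 49] -> [-36, 18, 10, 12] -> [12, 10, 18, -36] -> [-36] -> [-36]
  [-28, -25, 39, 43, -19, -17, -12, -30, -45, -41] -> [-28, -12, -30] -> [-30, -12, -28] -> [-30, -12, -28] -> [-28, -12, -30]
  [32, -26, 17, -3] -> [32, -26] -> [-26, 32] -> [-26] -> [-26]
  [24, -36, -31] -> [24, -36] -> [-36, 24] -> [-36] -> [-36]
  [13, -24, 23, -15, 6, 50] -> [-24, 6, 50] -> [50, 6, -24] -> [-24] -> [-24]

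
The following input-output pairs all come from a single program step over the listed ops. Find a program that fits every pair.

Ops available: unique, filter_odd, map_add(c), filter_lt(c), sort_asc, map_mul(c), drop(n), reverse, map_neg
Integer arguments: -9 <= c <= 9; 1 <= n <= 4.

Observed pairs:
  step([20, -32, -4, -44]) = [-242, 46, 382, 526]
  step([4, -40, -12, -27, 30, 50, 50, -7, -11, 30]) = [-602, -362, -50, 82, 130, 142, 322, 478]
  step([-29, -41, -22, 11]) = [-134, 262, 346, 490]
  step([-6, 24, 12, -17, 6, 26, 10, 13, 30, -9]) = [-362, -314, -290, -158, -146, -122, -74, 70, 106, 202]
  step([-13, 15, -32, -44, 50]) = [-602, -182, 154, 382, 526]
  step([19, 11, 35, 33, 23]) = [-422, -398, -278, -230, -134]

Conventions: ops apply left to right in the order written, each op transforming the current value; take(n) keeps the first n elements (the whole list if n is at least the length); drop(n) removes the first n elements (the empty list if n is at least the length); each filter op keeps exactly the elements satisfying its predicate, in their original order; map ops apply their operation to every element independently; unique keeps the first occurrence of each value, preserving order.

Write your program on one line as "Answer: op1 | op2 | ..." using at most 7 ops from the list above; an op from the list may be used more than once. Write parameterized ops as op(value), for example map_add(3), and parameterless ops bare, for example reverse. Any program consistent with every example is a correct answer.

map_mul(4) | unique | map_neg | map_mul(3) | sort_asc | map_add(-2)

Check, running the answer program on each example:
  [20, -32, -4, -44] -> [80, -128, -16, -176] -> [80, -128, -16, -176] -> [-80, 128, 16, 176] -> [-240, 384, 48, 528] -> [-240, 48, 384, 528] -> [-242, 46, 382, 526]
  [4, -40, -12, -27, 30, 50, 50, -7, -11, 30] -> [16, -160, -48, -108, 120, 200, 200, -28, -44, 120] -> [16, -160, -48, -108, 120, 200, -28, -44] -> [-16, 160, 48, 108, -120, -200, 28, 44] -> [-48, 480, 144, 324, -360, -600, 84, 132] -> [-600, -360, -48, 84, 132, 144, 324, 480] -> [-602, -362, -50, 82, 130, 142, 322, 478]
  [-29, -41, -22, 11] -> [-116, -164, -88, 44] -> [-116, -164, -88, 44] -> [116, 164, 88, -44] -> [348, 492, 264, -132] -> [-132, 264, 348, 492] -> [-134, 262, 346, 490]
  [-6, 24, 12, -17, 6, 26, 10, 13, 30, -9] -> [-24, 96, 48, -68, 24, 104, 40, 52, 120, -36] -> [-24, 96, 48, -68, 24, 104, 40, 52, 120, -36] -> [24, -96, -48, 68, -24, -104, -40, -52, -120, 36] -> [72, -288, -144, 204, -72, -312, -120, -156, -360, 108] -> [-360, -312, -288, -156, -144, -120, -72, 72, 108, 204] -> [-362, -314, -290, -158, -146, -122, -74, 70, 106, 202]
  [-13, 15, -32, -44, 50] -> [-52, 60, -128, -176, 200] -> [-52, 60, -128, -176, 200] -> [52, -60, 128, 176, -200] -> [156, -180, 384, 528, -600] -> [-600, -180, 156, 384, 528] -> [-602, -182, 154, 382, 526]
  [19, 11, 35, 33, 23] -> [76, 44, 140, 132, 92] -> [76, 44, 140, 132, 92] -> [-76, -44, -140, -132, -92] -> [-228, -132, -420, -396, -276] -> [-420, -396, -276, -228, -132] -> [-422, -398, -278, -230, -134]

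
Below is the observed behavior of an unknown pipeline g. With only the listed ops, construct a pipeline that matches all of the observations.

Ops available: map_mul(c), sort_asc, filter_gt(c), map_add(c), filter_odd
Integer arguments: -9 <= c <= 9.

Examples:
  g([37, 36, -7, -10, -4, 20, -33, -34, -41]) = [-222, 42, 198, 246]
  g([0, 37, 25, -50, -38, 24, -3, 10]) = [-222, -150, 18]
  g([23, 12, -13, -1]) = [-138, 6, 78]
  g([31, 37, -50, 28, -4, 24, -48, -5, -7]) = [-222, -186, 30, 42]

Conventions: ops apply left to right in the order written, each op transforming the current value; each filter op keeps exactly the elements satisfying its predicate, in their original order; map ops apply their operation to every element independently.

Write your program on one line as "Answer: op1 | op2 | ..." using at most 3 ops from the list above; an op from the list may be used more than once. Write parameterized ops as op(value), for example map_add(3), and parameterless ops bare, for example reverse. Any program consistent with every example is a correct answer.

filter_odd | map_mul(-6) | sort_asc

Check, running the answer program on each example:
  [37, 36, -7, -10, -4, 20, -33, -34, -41] -> [37, -7, -33, -41] -> [-222, 42, 198, 246] -> [-222, 42, 198, 246]
  [0, 37, 25, -50, -38, 24, -3, 10] -> [37, 25, -3] -> [-222, -150, 18] -> [-222, -150, 18]
  [23, 12, -13, -1] -> [23, -13, -1] -> [-138, 78, 6] -> [-138, 6, 78]
  [31, 37, -50, 28, -4, 24, -48, -5, -7] -> [31, 37, -5, -7] -> [-186, -222, 30, 42] -> [-222, -186, 30, 42]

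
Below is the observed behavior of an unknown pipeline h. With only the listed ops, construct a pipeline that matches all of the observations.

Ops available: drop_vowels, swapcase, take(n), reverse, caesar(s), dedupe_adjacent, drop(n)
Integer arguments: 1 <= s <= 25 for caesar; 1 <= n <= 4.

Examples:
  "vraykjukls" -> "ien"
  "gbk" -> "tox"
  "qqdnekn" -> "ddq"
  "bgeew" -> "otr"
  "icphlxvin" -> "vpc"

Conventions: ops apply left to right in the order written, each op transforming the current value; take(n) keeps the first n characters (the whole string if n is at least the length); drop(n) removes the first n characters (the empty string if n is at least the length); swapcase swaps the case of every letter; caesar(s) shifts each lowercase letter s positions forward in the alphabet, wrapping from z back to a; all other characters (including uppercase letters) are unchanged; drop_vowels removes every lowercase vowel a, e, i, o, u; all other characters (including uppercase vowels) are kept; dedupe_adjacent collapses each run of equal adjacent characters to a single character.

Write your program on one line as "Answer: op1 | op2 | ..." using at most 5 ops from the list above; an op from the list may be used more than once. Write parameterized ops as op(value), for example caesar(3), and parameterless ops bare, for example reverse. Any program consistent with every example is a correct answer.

caesar(13) | swapcase | take(3) | swapcase

Check, running the answer program on each example:
  "vraykjukls" -> "ienlxwhxyf" -> "IENLXWHXYF" -> "IEN" -> "ien"
  "gbk" -> "tox" -> "TOX" -> "TOX" -> "tox"
  "qqdnekn" -> "ddqarxa" -> "DDQARXA" -> "DDQ" -> "ddq"
  "bgeew" -> "otrrj" -> "OTRRJ" -> "OTR" -> "otr"
  "icphlxvin" -> "vpcuykiva" -> "VPCUYKIVA" -> "VPC" -> "vpc"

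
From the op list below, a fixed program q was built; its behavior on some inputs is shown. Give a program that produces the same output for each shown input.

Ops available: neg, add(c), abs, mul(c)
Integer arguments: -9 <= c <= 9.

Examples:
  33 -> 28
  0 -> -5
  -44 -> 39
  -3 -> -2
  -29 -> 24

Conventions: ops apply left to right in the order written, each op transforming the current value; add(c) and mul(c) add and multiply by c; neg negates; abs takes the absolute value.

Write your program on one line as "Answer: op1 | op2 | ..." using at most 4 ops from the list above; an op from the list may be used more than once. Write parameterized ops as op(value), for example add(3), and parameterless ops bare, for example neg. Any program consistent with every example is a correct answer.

abs | mul(-1) | add(5) | neg

Check, running the answer program on each example:
  33 -> 33 -> -33 -> -28 -> 28
  0 -> 0 -> 0 -> 5 -> -5
  -44 -> 44 -> -44 -> -39 -> 39
  -3 -> 3 -> -3 -> 2 -> -2
  -29 -> 29 -> -29 -> -24 -> 24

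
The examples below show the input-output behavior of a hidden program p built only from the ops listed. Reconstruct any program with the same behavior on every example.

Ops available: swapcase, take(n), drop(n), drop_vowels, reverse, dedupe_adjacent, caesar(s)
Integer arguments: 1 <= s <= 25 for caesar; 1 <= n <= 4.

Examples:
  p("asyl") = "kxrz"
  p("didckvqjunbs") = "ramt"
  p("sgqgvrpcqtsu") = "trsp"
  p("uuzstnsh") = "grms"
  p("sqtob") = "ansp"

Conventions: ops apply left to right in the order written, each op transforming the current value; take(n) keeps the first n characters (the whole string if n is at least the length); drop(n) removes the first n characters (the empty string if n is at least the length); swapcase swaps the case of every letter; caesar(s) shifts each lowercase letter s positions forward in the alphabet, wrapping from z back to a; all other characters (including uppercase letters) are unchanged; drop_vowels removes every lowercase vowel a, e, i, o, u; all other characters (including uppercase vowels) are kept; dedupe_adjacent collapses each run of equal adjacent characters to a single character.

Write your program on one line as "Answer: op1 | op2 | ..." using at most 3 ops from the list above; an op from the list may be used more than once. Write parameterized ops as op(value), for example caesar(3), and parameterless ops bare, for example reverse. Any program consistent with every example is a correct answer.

reverse | take(4) | caesar(25)

Check, running the answer program on each example:
  "asyl" -> "lysa" -> "lysa" -> "kxrz"
  "didckvqjunbs" -> "sbnujqvkcdid" -> "sbnu" -> "ramt"
  "sgqgvrpcqtsu" -> "ustqcprvgqgs" -> "ustq" -> "trsp"
  "uuzstnsh" -> "hsntszuu" -> "hsnt" -> "grms"
  "sqtob" -> "botqs" -> "botq" -> "ansp"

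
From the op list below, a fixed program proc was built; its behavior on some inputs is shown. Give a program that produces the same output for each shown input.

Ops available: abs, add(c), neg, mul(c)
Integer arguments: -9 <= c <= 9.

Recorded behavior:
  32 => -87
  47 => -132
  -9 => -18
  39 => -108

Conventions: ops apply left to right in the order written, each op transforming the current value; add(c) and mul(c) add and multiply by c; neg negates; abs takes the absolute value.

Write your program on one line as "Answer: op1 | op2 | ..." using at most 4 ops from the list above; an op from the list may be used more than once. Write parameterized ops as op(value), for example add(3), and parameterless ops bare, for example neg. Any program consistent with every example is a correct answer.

abs | mul(-3) | add(9)

Check, running the answer program on each example:
  32 -> 32 -> -96 -> -87
  47 -> 47 -> -141 -> -132
  -9 -> 9 -> -27 -> -18
  39 -> 39 -> -117 -> -108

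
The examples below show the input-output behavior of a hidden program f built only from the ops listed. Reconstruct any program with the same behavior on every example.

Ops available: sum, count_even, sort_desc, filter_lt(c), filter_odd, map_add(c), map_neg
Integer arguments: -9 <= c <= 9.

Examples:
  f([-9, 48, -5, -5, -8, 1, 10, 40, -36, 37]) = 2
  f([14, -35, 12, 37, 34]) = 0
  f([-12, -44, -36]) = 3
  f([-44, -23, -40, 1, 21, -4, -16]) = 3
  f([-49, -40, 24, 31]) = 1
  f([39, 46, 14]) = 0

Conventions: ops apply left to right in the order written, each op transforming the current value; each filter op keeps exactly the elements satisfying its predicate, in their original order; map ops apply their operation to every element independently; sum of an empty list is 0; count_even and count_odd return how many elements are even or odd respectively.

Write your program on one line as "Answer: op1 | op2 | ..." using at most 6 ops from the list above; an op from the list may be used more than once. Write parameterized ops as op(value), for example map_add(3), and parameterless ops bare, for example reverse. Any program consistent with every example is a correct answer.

map_add(-3) | filter_lt(6) | filter_lt(-5) | filter_lt(-9) | map_add(-5) | count_even

Check, running the answer program on each example:
  [-9, 48, -5, -5, -8, 1, 10, 40, -36, 37] -> [-12, 45, -8, -8, -11, -2, 7, 37, -39, 34] -> [-12, -8, -8, -11, -2, -39] -> [-12, -8, -8, -11, -39] -> [-12, -11, -39] -> [-17, -16, -44] -> 2
  [14, -35, 12, 37, 34] -> [11, -38, 9, 34, 31] -> [-38] -> [-38] -> [-38] -> [-43] -> 0
  [-12, -44, -36] -> [-15, -47, -39] -> [-15, -47, -39] -> [-15, -47, -39] -> [-15, -47, -39] -> [-20, -52, -44] -> 3
  [-44, -23, -40, 1, 21, -4, -16] -> [-47, -26, -43, -2, 18, -7, -19] -> [-47, -26, -43, -2, -7, -19] -> [-47, -26, -43, -7, -19] -> [-47, -26, -43, -19] -> [-52, -31, -48, -24] -> 3
  [-49, -40, 24, 31] -> [-52, -43, 21, 28] -> [-52, -43] -> [-52, -43] -> [-52, -43] -> [-57, -48] -> 1
  [39, 46, 14] -> [36, 43, 11] -> [] -> [] -> [] -> [] -> 0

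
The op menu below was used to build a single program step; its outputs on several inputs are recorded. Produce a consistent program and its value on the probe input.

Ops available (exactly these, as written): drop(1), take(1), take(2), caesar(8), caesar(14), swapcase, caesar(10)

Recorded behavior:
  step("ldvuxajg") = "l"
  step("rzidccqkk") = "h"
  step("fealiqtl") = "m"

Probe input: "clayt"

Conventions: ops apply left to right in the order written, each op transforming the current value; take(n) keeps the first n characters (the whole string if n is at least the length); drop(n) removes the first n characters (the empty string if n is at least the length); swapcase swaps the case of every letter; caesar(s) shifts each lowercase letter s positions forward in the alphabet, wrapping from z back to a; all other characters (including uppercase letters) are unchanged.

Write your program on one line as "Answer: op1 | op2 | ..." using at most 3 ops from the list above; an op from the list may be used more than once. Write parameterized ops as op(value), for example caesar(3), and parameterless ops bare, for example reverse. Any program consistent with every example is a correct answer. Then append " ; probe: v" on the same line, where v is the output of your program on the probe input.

caesar(8) | take(2) | drop(1) ; probe: "t"

Check, running the answer program on each example:
  "ldvuxajg" -> "tldcfiro" -> "tl" -> "l"
  "rzidccqkk" -> "zhqlkkyss" -> "zh" -> "h"
  "fealiqtl" -> "nmitqybt" -> "nm" -> "m"
  probe: "clayt" -> "ktigb" -> "kt" -> "t"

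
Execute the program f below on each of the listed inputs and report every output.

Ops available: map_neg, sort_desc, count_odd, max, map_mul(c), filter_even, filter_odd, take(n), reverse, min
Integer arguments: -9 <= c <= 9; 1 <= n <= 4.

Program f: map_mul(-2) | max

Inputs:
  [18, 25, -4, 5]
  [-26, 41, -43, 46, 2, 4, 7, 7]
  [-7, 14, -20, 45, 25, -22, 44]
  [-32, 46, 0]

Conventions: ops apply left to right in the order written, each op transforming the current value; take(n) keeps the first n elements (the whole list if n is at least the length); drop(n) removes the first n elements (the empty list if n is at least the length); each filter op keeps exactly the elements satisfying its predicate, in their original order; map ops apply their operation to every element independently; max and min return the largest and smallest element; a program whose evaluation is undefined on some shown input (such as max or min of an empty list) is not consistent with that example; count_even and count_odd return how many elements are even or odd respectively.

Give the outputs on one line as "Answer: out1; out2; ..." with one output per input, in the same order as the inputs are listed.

Execution, op by op:
  [18, 25, -4, 5] -> [-36, -50, 8, -10] -> 8
  [-26, 41, -43, 46, 2, 4, 7, 7] -> [52, -82, 86, -92, -4, -8, -14, -14] -> 86
  [-7, 14, -20, 45, 25, -22, 44] -> [14, -28, 40, -90, -50, 44, -88] -> 44
  [-32, 46, 0] -> [64, -92, 0] -> 64

8; 86; 44; 64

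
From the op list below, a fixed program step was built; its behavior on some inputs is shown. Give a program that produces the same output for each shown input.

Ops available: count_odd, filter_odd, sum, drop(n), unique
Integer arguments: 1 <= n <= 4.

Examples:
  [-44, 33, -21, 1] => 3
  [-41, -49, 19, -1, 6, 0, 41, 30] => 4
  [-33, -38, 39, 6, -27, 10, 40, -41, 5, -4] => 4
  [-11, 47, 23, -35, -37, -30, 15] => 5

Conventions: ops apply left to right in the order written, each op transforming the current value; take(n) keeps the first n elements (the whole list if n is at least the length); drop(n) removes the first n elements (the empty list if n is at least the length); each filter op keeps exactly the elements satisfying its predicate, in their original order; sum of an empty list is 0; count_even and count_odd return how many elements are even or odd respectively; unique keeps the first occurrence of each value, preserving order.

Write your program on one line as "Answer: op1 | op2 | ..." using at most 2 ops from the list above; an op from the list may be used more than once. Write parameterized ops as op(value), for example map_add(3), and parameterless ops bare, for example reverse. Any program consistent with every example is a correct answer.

drop(1) | count_odd

Check, running the answer program on each example:
  [-44, 33, -21, 1] -> [33, -21, 1] -> 3
  [-41, -49, 19, -1, 6, 0, 41, 30] -> [-49, 19, -1, 6, 0, 41, 30] -> 4
  [-33, -38, 39, 6, -27, 10, 40, -41, 5, -4] -> [-38, 39, 6, -27, 10, 40, -41, 5, -4] -> 4
  [-11, 47, 23, -35, -37, -30, 15] -> [47, 23, -35, -37, -30, 15] -> 5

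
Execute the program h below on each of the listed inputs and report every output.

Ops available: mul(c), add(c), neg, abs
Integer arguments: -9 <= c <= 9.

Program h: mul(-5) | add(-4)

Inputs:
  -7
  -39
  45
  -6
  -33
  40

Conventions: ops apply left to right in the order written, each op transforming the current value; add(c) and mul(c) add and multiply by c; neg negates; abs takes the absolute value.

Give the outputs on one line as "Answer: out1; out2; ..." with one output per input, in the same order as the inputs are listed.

Execution, op by op:
  -7 -> 35 -> 31
  -39 -> 195 -> 191
  45 -> -225 -> -229
  -6 -> 30 -> 26
  -33 -> 165 -> 161
  40 -> -200 -> -204

31; 191; -229; 26; 161; -204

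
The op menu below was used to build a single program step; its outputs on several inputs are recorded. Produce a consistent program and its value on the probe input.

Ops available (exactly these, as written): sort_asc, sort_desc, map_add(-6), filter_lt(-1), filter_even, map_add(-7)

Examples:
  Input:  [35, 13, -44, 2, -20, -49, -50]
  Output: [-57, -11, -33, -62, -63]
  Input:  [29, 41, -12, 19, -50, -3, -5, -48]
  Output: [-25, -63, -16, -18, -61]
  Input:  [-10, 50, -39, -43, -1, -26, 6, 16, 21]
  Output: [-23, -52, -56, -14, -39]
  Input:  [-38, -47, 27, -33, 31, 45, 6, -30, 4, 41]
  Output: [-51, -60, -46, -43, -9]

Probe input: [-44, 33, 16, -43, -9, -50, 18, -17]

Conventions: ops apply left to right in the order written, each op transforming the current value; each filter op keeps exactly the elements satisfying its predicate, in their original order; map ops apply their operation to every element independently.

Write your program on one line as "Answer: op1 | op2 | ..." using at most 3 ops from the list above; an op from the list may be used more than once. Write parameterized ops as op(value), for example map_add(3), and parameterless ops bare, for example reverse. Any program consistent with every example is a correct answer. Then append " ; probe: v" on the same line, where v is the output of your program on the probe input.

map_add(-6) | filter_lt(-1) | map_add(-7) ; probe: [-57, -56, -22, -63, -30]

Check, running the answer program on each example:
  [35, 13, -44, 2, -20, -49, -50] -> [29, 7, -50, -4, -26, -55, -56] -> [-50, -4, -26, -55, -56] -> [-57, -11, -33, -62, -63]
  [29, 41, -12, 19, -50, -3, -5, -48] -> [23, 35, -18, 13, -56, -9, -11, -54] -> [-18, -56, -9, -11, -54] -> [-25, -63, -16, -18, -61]
  [-10, 50, -39, -43, -1, -26, 6, 16, 21] -> [-16, 44, -45, -49, -7, -32, 0, 10, 15] -> [-16, -45, -49, -7, -32] -> [-23, -52, -56, -14, -39]
  [-38, -47, 27, -33, 31, 45, 6, -30, 4, 41] -> [-44, -53, 21, -39, 25, 39, 0, -36, -2, 35] -> [-44, -53, -39, -36, -2] -> [-51, -60, -46, -43, -9]
  probe: [-44, 33, 16, -43, -9, -50, 18, -17] -> [-50, 27, 10, -49, -15, -56, 12, -23] -> [-50, -49, -15, -56, -23] -> [-57, -56, -22, -63, -30]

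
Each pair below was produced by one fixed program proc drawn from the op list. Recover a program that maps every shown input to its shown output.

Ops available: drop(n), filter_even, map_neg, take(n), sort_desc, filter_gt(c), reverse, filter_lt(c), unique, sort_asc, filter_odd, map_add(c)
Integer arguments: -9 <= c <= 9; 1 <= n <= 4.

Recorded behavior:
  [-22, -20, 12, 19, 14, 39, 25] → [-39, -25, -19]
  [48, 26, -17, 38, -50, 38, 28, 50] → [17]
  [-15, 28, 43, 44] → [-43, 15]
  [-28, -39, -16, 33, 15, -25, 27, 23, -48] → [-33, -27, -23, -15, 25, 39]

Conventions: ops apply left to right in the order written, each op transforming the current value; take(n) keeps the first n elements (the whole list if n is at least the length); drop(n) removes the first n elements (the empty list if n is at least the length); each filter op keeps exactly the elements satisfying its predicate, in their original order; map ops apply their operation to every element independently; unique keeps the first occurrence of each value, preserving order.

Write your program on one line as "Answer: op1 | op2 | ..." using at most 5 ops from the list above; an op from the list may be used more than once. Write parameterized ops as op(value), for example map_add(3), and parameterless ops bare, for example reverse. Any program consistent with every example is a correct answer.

reverse | sort_desc | filter_odd | map_neg

Check, running the answer program on each example:
  [-22, -20, 12, 19, 14, 39, 25] -> [25, 39, 14, 19, 12, -20, -22] -> [39, 25, 19, 14, 12, -20, -22] -> [39, 25, 19] -> [-39, -25, -19]
  [48, 26, -17, 38, -50, 38, 28, 50] -> [50, 28, 38, -50, 38, -17, 26, 48] -> [50, 48, 38, 38, 28, 26, -17, -50] -> [-17] -> [17]
  [-15, 28, 43, 44] -> [44, 43, 28, -15] -> [44, 43, 28, -15] -> [43, -15] -> [-43, 15]
  [-28, -39, -16, 33, 15, -25, 27, 23, -48] -> [-48, 23, 27, -25, 15, 33, -16, -39, -28] -> [33, 27, 23, 15, -16, -25, -28, -39, -48] -> [33, 27, 23, 15, -25, -39] -> [-33, -27, -23, -15, 25, 39]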